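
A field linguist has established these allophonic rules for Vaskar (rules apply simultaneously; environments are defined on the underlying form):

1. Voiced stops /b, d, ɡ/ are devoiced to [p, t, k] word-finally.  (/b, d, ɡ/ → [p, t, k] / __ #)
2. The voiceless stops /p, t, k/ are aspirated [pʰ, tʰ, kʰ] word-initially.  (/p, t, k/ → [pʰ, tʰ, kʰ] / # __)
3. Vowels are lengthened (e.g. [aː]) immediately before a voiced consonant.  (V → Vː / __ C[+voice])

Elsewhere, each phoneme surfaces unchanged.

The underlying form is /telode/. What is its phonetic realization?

[tʰeːloːde]

/t/ (word-initial): word-initially, so rule 2 applies → [tʰ].
/e/ — between /t/ and /l/, before a voiced consonant — surfaces as [eː] (rule 3).
Rule 3 applies to /o/ (between /l/ and /d/: before a voiced consonant) → [oː].
/d/ (between /o/ and /e/) fails the environment for rule 1, so it stays [d].
/e/ (word-final): rule 3 targets it, but not before a voiced consonant → unchanged [e].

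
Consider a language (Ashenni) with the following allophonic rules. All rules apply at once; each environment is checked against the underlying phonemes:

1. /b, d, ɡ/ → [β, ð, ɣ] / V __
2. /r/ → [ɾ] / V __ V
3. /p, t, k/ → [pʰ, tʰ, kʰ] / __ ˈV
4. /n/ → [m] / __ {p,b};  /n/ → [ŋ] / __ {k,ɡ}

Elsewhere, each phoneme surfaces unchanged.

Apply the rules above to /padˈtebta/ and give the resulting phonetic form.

/p/ (word-initial) fails the environment for rule 3, so it stays [p].
/a/ stays [a].
/d/ meets the environment for rule 1 (immediately after a vowel) → [ð].
/t/ meets the environment for rule 3 (immediately before a stressed vowel) → [tʰ].
/e/ (between /t/ and /b/) is unaffected → [e].
/b/ (between /e/ and /t/) occurs immediately after a vowel → [β] by rule 1.
/t/ (between /b/ and /a/) fails the environment for rule 3, so it stays [t].
/a/ — not in any rule's target class → [a].

[paðˈtʰeβta]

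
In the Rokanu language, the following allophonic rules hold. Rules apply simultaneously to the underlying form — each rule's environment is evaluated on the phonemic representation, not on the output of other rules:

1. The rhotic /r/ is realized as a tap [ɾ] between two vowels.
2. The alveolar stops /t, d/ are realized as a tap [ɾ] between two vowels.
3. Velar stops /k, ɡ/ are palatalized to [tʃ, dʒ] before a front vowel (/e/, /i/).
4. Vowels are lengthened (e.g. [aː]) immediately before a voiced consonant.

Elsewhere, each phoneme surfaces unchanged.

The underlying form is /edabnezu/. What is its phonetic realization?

[eːɾaːbneːzu]

/e/ (word-initial) occurs before a voiced consonant → [eː] by rule 4.
/d/ — between /e/ and /a/, between two vowels — surfaces as [ɾ] (rule 2).
/a/ — between /d/ and /b/, before a voiced consonant — surfaces as [aː] (rule 4).
/b/ (between /a/ and /n/) is unaffected → [b].
/n/ (between /b/ and /e/) is unaffected → [n].
/e/ (between /n/ and /z/): before a voiced consonant, so rule 4 applies → [eː].
/z/ stays [z].
/u/ — word-final; rule 4 does not apply here → [u].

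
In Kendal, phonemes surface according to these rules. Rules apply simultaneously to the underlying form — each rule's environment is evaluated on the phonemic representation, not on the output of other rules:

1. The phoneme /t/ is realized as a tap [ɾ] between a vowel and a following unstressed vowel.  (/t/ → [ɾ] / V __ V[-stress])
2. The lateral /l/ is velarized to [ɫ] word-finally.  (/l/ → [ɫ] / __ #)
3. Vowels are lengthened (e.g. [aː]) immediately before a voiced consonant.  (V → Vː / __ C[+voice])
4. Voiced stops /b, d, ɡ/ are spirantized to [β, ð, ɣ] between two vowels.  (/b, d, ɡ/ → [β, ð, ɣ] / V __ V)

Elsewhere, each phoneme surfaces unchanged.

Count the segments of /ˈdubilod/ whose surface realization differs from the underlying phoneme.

Segments that undergo a rule: /u/ → [uː] (rule 3); /b/ → [β] (rule 4); /i/ → [iː] (rule 3); /o/ → [oː] (rule 3).
All other segments surface unchanged.

4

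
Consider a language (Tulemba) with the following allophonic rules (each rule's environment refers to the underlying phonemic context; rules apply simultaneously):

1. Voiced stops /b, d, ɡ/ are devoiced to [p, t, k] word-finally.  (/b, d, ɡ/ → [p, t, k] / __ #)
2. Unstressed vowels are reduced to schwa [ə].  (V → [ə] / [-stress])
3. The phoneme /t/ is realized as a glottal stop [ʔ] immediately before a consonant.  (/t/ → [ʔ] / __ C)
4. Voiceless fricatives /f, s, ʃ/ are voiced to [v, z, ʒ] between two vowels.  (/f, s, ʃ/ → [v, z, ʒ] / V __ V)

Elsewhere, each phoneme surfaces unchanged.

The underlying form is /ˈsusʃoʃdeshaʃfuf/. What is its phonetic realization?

[ˈsusʃəʃdəshəʃfəf]

/s/ (word-initial): rule 4 targets it, but not between two vowels → unchanged [s].
/u/ (between /s/ and /s/) fails the environment for rule 2, so it stays [u].
/s/ (between /u/ and /ʃ/) is in the target of rule 4 but the environment (between two vowels) is not met → [s].
/ʃ/ (between /s/ and /o/): rule 4 targets it, but not between two vowels → unchanged [ʃ].
/o/ meets the environment for rule 2 (in an unstressed syllable) → [ə].
/ʃ/ — between /o/ and /d/; rule 4 does not apply here → [ʃ].
/d/ — between /ʃ/ and /e/; rule 1 does not apply here → [d].
/e/ (between /d/ and /s/): in an unstressed syllable, so rule 2 applies → [ə].
/s/ (between /e/ and /h/) fails the environment for rule 4, so it stays [s].
/a/ (between /h/ and /ʃ/): in an unstressed syllable, so rule 2 applies → [ə].
/ʃ/ (between /a/ and /f/) fails the environment for rule 4, so it stays [ʃ].
/f/ (between /ʃ/ and /u/): rule 4 targets it, but not between two vowels → unchanged [f].
/u/ (between /f/ and /f/): in an unstressed syllable, so rule 2 applies → [ə].
/f/ (word-final): rule 4 targets it, but not between two vowels → unchanged [f].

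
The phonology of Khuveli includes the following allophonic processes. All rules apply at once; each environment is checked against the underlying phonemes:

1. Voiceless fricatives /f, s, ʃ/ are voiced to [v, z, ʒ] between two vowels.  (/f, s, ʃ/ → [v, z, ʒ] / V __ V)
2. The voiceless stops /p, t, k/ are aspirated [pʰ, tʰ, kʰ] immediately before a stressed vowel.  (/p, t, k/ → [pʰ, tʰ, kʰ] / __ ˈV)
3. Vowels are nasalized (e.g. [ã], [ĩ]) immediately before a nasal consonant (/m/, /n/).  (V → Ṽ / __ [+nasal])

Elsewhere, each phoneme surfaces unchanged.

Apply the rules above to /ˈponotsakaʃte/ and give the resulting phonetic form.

[ˈpʰõnotsakaʃte]

/p/ (word-initial): immediately before a stressed vowel, so rule 2 applies → [pʰ].
/o/ — between /p/ and /n/, before a nasal consonant — surfaces as [õ] (rule 3).
/n/ (between /o/ and /o/) is unaffected → [n].
/o/ — between /n/ and /t/; rule 3 does not apply here → [o].
/t/ (between /o/ and /s/): rule 2 targets it, but not immediately before a stressed vowel → unchanged [t].
/s/ (between /t/ and /a/) is in the target of rule 1 but the environment (between two vowels) is not met → [s].
/a/ (between /s/ and /k/): rule 3 targets it, but not before a nasal consonant → unchanged [a].
/k/ (between /a/ and /a/) is in the target of rule 2 but the environment (immediately before a stressed vowel) is not met → [k].
/a/ (between /k/ and /ʃ/): rule 3 targets it, but not before a nasal consonant → unchanged [a].
/ʃ/ (between /a/ and /t/): rule 1 targets it, but not between two vowels → unchanged [ʃ].
/t/ (between /ʃ/ and /e/): rule 2 targets it, but not immediately before a stressed vowel → unchanged [t].
/e/ (word-final) is in the target of rule 3 but the environment (before a nasal consonant) is not met → [e].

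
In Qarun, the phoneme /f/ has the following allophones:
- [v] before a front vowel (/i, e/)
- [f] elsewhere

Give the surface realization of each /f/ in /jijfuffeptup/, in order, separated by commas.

[f], [f], [v]

Occurrence 1 (position 4): no conditioning environment matches → elsewhere allophone [f].
Occurrence 2 (position 6): no conditioning environment matches → elsewhere allophone [f].
Occurrence 3 (position 7): before a front vowel (/i, e/) → [v].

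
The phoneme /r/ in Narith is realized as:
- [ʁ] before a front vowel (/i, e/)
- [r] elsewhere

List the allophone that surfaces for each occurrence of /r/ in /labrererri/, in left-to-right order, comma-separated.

[ʁ], [ʁ], [r], [ʁ]

Occurrence 1 (position 4): before a front vowel (/i, e/) → [ʁ].
Occurrence 2 (position 6): before a front vowel (/i, e/) → [ʁ].
Occurrence 3 (position 8): no conditioning environment matches → elsewhere allophone [r].
Occurrence 4 (position 9): before a front vowel (/i, e/) → [ʁ].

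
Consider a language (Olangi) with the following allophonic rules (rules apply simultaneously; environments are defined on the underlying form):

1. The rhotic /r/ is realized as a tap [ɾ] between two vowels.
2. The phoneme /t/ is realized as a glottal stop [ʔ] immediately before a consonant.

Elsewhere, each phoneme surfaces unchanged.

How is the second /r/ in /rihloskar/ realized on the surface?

/r/ (word-final) is in the target of rule 1 but the environment (between two vowels) is not met → [r].

[r]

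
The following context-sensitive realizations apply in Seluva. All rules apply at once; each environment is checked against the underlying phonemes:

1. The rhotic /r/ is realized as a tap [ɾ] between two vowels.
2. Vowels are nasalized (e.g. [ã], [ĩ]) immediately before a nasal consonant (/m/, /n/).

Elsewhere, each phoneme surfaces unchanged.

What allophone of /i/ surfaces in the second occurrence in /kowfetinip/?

/i/ (between /n/ and /p/) fails the environment for rule 2, so it stays [i].

[i]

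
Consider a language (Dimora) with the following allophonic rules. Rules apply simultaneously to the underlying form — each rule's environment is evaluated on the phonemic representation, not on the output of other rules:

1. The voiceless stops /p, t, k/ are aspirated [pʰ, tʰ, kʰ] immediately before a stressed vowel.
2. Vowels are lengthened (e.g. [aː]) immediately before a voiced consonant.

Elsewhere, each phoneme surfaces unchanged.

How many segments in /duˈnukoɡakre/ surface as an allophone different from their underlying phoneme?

Segments that undergo a rule: /u/ → [uː] (rule 2); /o/ → [oː] (rule 2).
All other segments surface unchanged.

2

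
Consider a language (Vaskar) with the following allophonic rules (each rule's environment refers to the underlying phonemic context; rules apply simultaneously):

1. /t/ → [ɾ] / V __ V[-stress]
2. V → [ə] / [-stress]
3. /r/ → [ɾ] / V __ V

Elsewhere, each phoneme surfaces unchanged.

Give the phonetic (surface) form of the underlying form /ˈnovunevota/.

[ˈnovənəvəɾə]

/n/ (word-initial): no rule targets it → [n].
/o/ (between /n/ and /v/) is in the target of rule 2 but the environment (in an unstressed syllable) is not met → [o].
/v/ stays [v].
/u/ (between /v/ and /n/) occurs in an unstressed syllable → [ə] by rule 2.
/n/ (between /u/ and /e/): no rule targets it → [n].
Rule 2 applies to /e/ (between /n/ and /v/: in an unstressed syllable) → [ə].
/v/ (between /e/ and /o/): no rule targets it → [v].
/o/ — between /v/ and /t/, in an unstressed syllable — surfaces as [ə] (rule 2).
/t/ (between /o/ and /a/) occurs between a vowel and a following unstressed vowel → [ɾ] by rule 1.
/a/ — word-final, in an unstressed syllable — surfaces as [ə] (rule 2).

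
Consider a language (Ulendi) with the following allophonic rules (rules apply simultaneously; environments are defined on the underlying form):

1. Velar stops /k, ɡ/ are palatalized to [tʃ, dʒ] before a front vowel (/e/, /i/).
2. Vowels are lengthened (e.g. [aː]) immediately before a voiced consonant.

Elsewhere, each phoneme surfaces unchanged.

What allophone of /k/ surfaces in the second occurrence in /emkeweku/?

/k/ (between /e/ and /u/) is in the target of rule 1 but the environment (before a front vowel) is not met → [k].

[k]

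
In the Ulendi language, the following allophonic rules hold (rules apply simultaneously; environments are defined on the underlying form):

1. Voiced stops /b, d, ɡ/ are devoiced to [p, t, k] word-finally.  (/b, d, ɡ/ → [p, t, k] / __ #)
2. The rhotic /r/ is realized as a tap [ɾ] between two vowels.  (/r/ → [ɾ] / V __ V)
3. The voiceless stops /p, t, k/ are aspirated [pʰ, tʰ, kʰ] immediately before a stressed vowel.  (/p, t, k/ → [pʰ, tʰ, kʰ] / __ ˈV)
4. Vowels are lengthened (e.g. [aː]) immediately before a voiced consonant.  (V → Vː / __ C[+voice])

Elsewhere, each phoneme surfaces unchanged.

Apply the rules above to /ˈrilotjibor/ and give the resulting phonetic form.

/r/ (word-initial): rule 2 targets it, but not between two vowels → unchanged [r].
/i/ (between /r/ and /l/) occurs before a voiced consonant → [iː] by rule 4.
/l/ stays [l].
/o/ (between /l/ and /t/) fails the environment for rule 4, so it stays [o].
/t/ (between /o/ and /j/): rule 3 targets it, but not immediately before a stressed vowel → unchanged [t].
/j/ — not in any rule's target class → [j].
Rule 4 applies to /i/ (between /j/ and /b/: before a voiced consonant) → [iː].
/b/ (between /i/ and /o/) fails the environment for rule 1, so it stays [b].
Rule 4 applies to /o/ (between /b/ and /r/: before a voiced consonant) → [oː].
/r/ — word-final; rule 2 does not apply here → [r].

[ˈriːlotjiːboːr]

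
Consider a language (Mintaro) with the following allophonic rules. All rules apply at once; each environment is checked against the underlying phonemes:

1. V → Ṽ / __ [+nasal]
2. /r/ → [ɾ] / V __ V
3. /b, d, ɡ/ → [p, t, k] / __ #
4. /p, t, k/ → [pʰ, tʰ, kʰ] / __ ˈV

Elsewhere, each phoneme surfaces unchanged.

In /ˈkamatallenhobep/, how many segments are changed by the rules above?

3

Segments that undergo a rule: /k/ → [kʰ] (rule 4); /a/ → [ã] (rule 1); /e/ → [ẽ] (rule 1).
All other segments surface unchanged.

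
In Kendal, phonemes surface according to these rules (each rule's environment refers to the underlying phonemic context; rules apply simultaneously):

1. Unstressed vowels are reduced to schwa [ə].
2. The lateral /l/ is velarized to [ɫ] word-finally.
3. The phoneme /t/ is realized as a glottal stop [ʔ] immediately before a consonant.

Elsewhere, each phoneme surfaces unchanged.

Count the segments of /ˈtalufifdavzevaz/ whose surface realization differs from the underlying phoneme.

5

Segments that undergo a rule: /u/ → [ə] (rule 1); /i/ → [ə] (rule 1); /a/ → [ə] (rule 1); /e/ → [ə] (rule 1); /a/ → [ə] (rule 1).
All other segments surface unchanged.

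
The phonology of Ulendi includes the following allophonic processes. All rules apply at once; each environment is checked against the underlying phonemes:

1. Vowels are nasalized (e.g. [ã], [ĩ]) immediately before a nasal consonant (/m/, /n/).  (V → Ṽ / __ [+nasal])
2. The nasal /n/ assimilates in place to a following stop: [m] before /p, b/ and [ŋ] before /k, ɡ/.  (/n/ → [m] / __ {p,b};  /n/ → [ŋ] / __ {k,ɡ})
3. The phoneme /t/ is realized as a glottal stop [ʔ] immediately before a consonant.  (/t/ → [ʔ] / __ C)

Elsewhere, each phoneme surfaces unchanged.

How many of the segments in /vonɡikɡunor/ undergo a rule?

Segments that undergo a rule: /o/ → [õ] (rule 1); /n/ → [ŋ] (rule 2); /u/ → [ũ] (rule 1).
All other segments surface unchanged.

3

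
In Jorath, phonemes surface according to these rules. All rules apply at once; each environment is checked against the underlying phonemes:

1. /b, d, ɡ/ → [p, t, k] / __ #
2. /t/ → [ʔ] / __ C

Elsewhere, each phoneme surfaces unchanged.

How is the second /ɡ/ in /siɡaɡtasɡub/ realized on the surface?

/ɡ/ — between /a/ and /t/; rule 1 does not apply here → [ɡ].

[ɡ]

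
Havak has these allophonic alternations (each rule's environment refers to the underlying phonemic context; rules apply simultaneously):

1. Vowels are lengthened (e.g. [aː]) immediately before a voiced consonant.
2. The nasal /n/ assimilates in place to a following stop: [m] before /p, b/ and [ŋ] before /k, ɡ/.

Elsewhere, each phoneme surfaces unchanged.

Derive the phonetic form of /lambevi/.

/a/ — between /l/ and /m/, before a voiced consonant — surfaces as [aː] (rule 1).
Rule 1 applies to /e/ (between /b/ and /v/: before a voiced consonant) → [eː].
/i/ (word-final): rule 1 targets it, but not before a voiced consonant → unchanged [i].

[laːmbeːvi]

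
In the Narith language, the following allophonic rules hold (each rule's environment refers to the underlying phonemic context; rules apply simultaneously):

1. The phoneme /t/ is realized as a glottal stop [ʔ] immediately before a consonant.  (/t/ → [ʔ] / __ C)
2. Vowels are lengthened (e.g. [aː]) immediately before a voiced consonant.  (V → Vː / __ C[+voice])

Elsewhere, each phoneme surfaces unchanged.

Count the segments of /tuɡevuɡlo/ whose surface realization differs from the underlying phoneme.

3

Segments that undergo a rule: /u/ → [uː] (rule 2); /e/ → [eː] (rule 2); /u/ → [uː] (rule 2).
All other segments surface unchanged.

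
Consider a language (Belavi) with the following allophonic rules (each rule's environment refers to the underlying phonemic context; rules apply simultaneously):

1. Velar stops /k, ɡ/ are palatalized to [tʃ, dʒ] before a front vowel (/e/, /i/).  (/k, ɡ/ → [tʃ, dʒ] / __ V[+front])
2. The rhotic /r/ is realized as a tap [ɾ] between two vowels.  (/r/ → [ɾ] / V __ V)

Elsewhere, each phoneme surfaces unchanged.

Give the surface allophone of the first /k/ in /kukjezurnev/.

/k/ — word-initial; rule 1 does not apply here → [k].

[k]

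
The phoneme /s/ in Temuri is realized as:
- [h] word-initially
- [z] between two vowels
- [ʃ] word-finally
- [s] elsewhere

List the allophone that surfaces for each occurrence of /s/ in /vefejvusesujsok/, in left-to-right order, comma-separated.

[z], [z], [s]

Occurrence 1 (position 8): between two vowels → [z].
Occurrence 2 (position 10): between two vowels → [z].
Occurrence 3 (position 13): no conditioning environment matches → elsewhere allophone [s].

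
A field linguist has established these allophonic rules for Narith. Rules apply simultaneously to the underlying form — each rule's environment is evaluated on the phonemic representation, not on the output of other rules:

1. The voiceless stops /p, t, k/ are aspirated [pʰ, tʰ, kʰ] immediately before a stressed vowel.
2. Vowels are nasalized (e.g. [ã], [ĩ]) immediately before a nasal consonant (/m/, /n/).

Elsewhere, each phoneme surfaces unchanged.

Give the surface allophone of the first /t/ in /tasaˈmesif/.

/t/ — word-initial; rule 1 does not apply here → [t].

[t]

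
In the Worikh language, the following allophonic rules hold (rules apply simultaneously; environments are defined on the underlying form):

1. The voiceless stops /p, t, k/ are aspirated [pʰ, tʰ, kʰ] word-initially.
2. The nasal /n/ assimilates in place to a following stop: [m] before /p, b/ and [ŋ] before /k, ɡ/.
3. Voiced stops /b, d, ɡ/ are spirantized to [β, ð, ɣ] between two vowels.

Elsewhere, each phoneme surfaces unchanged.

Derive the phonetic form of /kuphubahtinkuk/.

[kʰuphuβahtiŋkuk]

/k/ (word-initial): word-initially, so rule 1 applies → [kʰ].
/u/ (between /k/ and /p/): no rule targets it → [u].
/p/ (between /u/ and /h/) fails the environment for rule 1, so it stays [p].
/h/ — not in any rule's target class → [h].
/u/ (between /h/ and /b/) is unaffected → [u].
/b/ meets the environment for rule 3 (between two vowels) → [β].
/a/ stays [a].
/h/ (between /a/ and /t/): no rule targets it → [h].
/t/ — between /h/ and /i/; rule 1 does not apply here → [t].
/i/ — not in any rule's target class → [i].
/n/ (between /i/ and /k/): before a labial or velar stop, so rule 2 applies → [ŋ].
/k/ — between /n/ and /u/; rule 1 does not apply here → [k].
/u/ (between /k/ and /k/) is unaffected → [u].
/k/ (word-final): rule 1 targets it, but not word-initially → unchanged [k].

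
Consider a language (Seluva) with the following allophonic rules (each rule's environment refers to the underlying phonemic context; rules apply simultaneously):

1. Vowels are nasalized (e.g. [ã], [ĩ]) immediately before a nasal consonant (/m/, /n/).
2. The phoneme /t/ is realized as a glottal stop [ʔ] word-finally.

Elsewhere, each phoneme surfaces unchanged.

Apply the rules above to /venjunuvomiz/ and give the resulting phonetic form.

[vẽnjũnuvõmiz]

/v/ — not in any rule's target class → [v].
/e/ meets the environment for rule 1 (before a nasal consonant) → [ẽ].
/n/ (between /e/ and /j/) is unaffected → [n].
/j/ (between /n/ and /u/): no rule targets it → [j].
/u/ meets the environment for rule 1 (before a nasal consonant) → [ũ].
/n/ stays [n].
/u/ (between /n/ and /v/): rule 1 targets it, but not before a nasal consonant → unchanged [u].
/v/ stays [v].
/o/ — between /v/ and /m/, before a nasal consonant — surfaces as [õ] (rule 1).
/m/ — not in any rule's target class → [m].
/i/ (between /m/ and /z/): rule 1 targets it, but not before a nasal consonant → unchanged [i].
/z/ — not in any rule's target class → [z].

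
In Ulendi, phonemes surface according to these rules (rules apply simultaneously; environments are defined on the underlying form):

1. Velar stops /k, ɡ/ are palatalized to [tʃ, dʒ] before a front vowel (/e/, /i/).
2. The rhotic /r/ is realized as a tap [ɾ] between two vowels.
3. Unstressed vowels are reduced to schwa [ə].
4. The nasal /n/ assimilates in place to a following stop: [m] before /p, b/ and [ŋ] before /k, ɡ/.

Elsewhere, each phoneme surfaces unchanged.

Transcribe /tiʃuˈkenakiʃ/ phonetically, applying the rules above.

[təʃəˈtʃenətʃəʃ]

/t/ (word-initial): no rule targets it → [t].
/i/ — between /t/ and /ʃ/, in an unstressed syllable — surfaces as [ə] (rule 3).
/ʃ/ (between /i/ and /u/): no rule targets it → [ʃ].
Rule 3 applies to /u/ (between /ʃ/ and /k/: in an unstressed syllable) → [ə].
/k/ (between /u/ and /e/): before a front vowel, so rule 1 applies → [tʃ].
/e/ (between /k/ and /n/) fails the environment for rule 3, so it stays [e].
/n/ (between /e/ and /a/) is in the target of rule 4 but the environment (before a labial or velar stop) is not met → [n].
/a/ (between /n/ and /k/): in an unstressed syllable, so rule 3 applies → [ə].
/k/ (between /a/ and /i/): before a front vowel, so rule 1 applies → [tʃ].
/i/ — between /k/ and /ʃ/, in an unstressed syllable — surfaces as [ə] (rule 3).
/ʃ/ — not in any rule's target class → [ʃ].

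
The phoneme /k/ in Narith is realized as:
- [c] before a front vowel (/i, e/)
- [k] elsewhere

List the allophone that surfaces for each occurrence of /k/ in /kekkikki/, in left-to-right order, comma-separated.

Occurrence 1 (position 1): before a front vowel → [c].
Occurrence 2 (position 3): no conditioning environment matches → elsewhere allophone [k].
Occurrence 3 (position 4): before a front vowel → [c].
Occurrence 4 (position 6): no conditioning environment matches → elsewhere allophone [k].
Occurrence 5 (position 7): before a front vowel → [c].

[c], [k], [c], [k], [c]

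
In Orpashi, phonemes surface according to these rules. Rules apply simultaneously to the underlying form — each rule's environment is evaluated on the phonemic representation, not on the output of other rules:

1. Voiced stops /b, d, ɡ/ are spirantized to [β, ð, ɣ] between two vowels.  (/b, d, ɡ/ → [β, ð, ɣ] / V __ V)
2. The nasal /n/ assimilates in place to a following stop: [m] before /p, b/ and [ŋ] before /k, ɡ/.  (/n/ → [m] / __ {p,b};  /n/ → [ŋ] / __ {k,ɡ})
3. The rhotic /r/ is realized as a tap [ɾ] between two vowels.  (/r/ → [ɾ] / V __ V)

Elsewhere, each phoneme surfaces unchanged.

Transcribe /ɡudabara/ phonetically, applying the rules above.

[ɡuðaβaɾa]

/ɡ/ (word-initial) is in the target of rule 1 but the environment (between two vowels) is not met → [ɡ].
/u/ (between /ɡ/ and /d/): no rule targets it → [u].
/d/ (between /u/ and /a/) occurs between two vowels → [ð] by rule 1.
/a/ (between /d/ and /b/): no rule targets it → [a].
/b/ (between /a/ and /a/): between two vowels, so rule 1 applies → [β].
/a/ — not in any rule's target class → [a].
/r/ — between /a/ and /a/, between two vowels — surfaces as [ɾ] (rule 3).
/a/ — not in any rule's target class → [a].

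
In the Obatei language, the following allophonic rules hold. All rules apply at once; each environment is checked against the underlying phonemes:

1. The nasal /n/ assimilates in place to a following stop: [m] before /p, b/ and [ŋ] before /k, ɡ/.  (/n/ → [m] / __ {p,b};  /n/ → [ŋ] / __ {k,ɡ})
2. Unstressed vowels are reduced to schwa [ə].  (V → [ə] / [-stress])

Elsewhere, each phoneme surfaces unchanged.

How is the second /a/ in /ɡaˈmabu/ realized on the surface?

/a/ — between /m/ and /b/; rule 2 does not apply here → [a].

[a]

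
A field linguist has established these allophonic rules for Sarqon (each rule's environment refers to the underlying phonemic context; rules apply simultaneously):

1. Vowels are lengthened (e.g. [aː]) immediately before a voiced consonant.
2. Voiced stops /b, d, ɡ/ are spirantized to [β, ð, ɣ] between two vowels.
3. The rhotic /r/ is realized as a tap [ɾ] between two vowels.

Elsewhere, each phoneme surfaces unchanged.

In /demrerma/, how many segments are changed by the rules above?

2

Segments that undergo a rule: /e/ → [eː] (rule 1); /e/ → [eː] (rule 1).
All other segments surface unchanged.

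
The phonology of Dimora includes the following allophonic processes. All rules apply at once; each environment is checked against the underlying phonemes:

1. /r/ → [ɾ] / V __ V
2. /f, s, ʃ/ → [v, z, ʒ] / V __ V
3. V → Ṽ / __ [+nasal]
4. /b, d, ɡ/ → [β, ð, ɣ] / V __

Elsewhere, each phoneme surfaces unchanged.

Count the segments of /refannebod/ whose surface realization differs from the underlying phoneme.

Segments that undergo a rule: /f/ → [v] (rule 2); /a/ → [ã] (rule 3); /b/ → [β] (rule 4); /d/ → [ð] (rule 4).
All other segments surface unchanged.

4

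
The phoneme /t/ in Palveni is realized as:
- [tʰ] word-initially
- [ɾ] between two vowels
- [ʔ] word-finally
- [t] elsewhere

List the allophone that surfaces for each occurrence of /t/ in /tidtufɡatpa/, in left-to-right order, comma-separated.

[tʰ], [t], [t]

Occurrence 1 (position 1): word-initially → [tʰ].
Occurrence 2 (position 4): no conditioning environment matches → elsewhere allophone [t].
Occurrence 3 (position 9): no conditioning environment matches → elsewhere allophone [t].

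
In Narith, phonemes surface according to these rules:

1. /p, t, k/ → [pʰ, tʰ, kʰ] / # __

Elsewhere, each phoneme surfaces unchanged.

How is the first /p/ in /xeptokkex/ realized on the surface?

/p/ (between /e/ and /t/) fails the environment for rule 1, so it stays [p].

[p]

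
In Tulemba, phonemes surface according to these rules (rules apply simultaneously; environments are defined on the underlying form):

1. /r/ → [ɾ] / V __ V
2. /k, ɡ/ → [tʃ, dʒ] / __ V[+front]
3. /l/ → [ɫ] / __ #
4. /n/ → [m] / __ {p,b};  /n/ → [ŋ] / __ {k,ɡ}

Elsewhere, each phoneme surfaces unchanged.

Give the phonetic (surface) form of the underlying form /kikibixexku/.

/k/ meets the environment for rule 2 (before a front vowel) → [tʃ].
/i/ (between /k/ and /k/): no rule targets it → [i].
Rule 2 applies to /k/ (between /i/ and /i/: before a front vowel) → [tʃ].
/i/ (between /k/ and /b/) is unaffected → [i].
/b/ — not in any rule's target class → [b].
/i/ — not in any rule's target class → [i].
/x/ (between /i/ and /e/) is unaffected → [x].
/e/ — not in any rule's target class → [e].
/x/ (between /e/ and /k/) is unaffected → [x].
/k/ — between /x/ and /u/; rule 2 does not apply here → [k].
/u/ (word-final) is unaffected → [u].

[tʃitʃibixexku]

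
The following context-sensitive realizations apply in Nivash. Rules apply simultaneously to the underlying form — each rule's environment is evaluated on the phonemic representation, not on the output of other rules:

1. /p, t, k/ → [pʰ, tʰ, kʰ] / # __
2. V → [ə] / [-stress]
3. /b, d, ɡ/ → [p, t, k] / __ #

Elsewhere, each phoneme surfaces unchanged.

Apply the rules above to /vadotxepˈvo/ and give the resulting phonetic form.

[vədətxəpˈvo]

/v/ stays [v].
Rule 2 applies to /a/ (between /v/ and /d/: in an unstressed syllable) → [ə].
/d/ (between /a/ and /o/): rule 3 targets it, but not word-finally → unchanged [d].
Rule 2 applies to /o/ (between /d/ and /t/: in an unstressed syllable) → [ə].
/t/ (between /o/ and /x/): rule 1 targets it, but not word-initially → unchanged [t].
/x/ stays [x].
/e/ (between /x/ and /p/) occurs in an unstressed syllable → [ə] by rule 2.
/p/ (between /e/ and /v/) is in the target of rule 1 but the environment (word-initially) is not met → [p].
/v/ (between /p/ and /o/) is unaffected → [v].
/o/ (word-final): rule 2 targets it, but not in an unstressed syllable → unchanged [o].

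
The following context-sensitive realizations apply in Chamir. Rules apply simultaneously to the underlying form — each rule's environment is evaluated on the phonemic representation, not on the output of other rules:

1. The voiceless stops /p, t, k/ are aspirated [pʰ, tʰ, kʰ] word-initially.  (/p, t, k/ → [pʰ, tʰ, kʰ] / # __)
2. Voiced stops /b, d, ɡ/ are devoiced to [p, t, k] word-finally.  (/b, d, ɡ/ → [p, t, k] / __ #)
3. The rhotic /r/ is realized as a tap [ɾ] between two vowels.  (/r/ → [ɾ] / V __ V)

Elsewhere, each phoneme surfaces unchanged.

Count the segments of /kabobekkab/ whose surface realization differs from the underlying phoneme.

2

Segments that undergo a rule: /k/ → [kʰ] (rule 1); /b/ → [p] (rule 2).
All other segments surface unchanged.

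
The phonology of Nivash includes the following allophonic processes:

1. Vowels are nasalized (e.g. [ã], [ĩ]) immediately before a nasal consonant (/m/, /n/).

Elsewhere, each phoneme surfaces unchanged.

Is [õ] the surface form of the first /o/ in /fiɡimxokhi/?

/o/ (between /x/ and /k/) is in the target of rule 1 but the environment (before a nasal consonant) is not met → [o].
The actual realization is [o], not [õ].

No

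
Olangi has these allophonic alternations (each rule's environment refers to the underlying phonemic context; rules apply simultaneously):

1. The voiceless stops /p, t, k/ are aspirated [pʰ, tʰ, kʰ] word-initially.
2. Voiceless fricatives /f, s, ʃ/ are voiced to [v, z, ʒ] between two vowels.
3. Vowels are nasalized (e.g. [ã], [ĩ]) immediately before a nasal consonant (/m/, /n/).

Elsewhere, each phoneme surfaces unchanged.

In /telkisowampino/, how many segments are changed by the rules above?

4

Segments that undergo a rule: /t/ → [tʰ] (rule 1); /s/ → [z] (rule 2); /a/ → [ã] (rule 3); /i/ → [ĩ] (rule 3).
All other segments surface unchanged.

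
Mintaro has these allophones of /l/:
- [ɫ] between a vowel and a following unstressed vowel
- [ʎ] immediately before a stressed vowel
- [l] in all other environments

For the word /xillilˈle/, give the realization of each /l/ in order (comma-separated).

Occurrence 1 (position 3): no conditioning environment matches → elsewhere allophone [l].
Occurrence 2 (position 4): no conditioning environment matches → elsewhere allophone [l].
Occurrence 3 (position 6): no conditioning environment matches → elsewhere allophone [l].
Occurrence 4 (position 7): immediately before a stressed vowel → [ʎ].

[l], [l], [l], [ʎ]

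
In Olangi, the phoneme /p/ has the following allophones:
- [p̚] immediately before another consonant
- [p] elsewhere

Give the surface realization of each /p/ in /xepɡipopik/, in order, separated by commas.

[p̚], [p], [p]

Occurrence 1 (position 3): immediately before another consonant → [p̚].
Occurrence 2 (position 6): no conditioning environment matches → elsewhere allophone [p].
Occurrence 3 (position 8): no conditioning environment matches → elsewhere allophone [p].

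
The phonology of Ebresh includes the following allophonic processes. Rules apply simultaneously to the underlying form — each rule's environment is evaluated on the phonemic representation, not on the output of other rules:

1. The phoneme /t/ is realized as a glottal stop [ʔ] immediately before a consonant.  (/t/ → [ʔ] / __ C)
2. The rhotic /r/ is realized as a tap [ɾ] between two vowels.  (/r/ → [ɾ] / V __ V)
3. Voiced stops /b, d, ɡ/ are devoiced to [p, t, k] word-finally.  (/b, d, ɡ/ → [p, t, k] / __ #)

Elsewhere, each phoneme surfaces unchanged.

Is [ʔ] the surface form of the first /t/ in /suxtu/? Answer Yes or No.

/t/ (between /x/ and /u/): rule 1 targets it, but not immediately before a consonant → unchanged [t].
The actual realization is [t], not [ʔ].

No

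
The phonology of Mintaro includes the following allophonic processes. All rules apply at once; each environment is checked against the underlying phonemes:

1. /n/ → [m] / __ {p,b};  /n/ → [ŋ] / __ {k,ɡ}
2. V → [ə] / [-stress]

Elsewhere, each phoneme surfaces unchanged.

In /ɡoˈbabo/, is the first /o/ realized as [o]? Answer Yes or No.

No

/o/ — between /ɡ/ and /b/, in an unstressed syllable — surfaces as [ə] (rule 2).
The actual realization is [ə], not [o].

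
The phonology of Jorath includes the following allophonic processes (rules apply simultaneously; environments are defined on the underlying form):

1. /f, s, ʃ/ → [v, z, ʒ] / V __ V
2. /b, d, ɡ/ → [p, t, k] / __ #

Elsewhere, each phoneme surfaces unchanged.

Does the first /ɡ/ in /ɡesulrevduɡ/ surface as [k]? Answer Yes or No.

/ɡ/ (word-initial) is in the target of rule 2 but the environment (word-finally) is not met → [ɡ].
The actual realization is [ɡ], not [k].

No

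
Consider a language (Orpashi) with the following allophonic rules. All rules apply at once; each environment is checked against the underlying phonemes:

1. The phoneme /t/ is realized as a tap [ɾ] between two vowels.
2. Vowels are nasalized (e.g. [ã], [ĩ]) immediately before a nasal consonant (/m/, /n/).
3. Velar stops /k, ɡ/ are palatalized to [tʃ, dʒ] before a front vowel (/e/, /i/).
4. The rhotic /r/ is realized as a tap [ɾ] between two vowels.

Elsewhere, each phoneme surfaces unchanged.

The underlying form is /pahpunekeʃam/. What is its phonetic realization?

/p/ — not in any rule's target class → [p].
/a/ — between /p/ and /h/; rule 2 does not apply here → [a].
/h/ stays [h].
/p/ (between /h/ and /u/): no rule targets it → [p].
/u/ (between /p/ and /n/) occurs before a nasal consonant → [ũ] by rule 2.
/n/ — not in any rule's target class → [n].
/e/ (between /n/ and /k/) is in the target of rule 2 but the environment (before a nasal consonant) is not met → [e].
/k/ (between /e/ and /e/) occurs before a front vowel → [tʃ] by rule 3.
/e/ (between /k/ and /ʃ/) fails the environment for rule 2, so it stays [e].
/ʃ/ — not in any rule's target class → [ʃ].
Rule 2 applies to /a/ (between /ʃ/ and /m/: before a nasal consonant) → [ã].
/m/ (word-final) is unaffected → [m].

[pahpũnetʃeʃãm]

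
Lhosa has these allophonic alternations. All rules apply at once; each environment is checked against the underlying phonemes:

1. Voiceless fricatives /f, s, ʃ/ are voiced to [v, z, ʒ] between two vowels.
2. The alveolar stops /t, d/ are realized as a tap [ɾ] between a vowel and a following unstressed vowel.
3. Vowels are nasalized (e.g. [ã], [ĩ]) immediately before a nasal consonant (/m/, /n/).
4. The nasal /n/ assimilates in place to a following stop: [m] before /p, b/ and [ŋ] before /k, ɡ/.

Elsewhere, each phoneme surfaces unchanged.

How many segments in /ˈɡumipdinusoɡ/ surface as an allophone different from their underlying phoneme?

Segments that undergo a rule: /u/ → [ũ] (rule 3); /i/ → [ĩ] (rule 3); /s/ → [z] (rule 1).
All other segments surface unchanged.

3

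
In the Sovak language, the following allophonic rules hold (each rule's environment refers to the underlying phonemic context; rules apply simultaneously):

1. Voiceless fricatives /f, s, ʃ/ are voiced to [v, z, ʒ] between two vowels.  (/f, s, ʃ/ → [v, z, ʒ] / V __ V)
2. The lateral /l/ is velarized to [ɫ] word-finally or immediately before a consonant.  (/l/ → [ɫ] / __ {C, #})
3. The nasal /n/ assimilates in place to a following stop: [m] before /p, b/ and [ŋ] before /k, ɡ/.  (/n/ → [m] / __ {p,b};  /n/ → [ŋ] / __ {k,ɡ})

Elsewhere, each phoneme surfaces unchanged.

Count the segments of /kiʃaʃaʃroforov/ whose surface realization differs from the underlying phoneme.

Segments that undergo a rule: /ʃ/ → [ʒ] (rule 1); /ʃ/ → [ʒ] (rule 1); /f/ → [v] (rule 1).
All other segments surface unchanged.

3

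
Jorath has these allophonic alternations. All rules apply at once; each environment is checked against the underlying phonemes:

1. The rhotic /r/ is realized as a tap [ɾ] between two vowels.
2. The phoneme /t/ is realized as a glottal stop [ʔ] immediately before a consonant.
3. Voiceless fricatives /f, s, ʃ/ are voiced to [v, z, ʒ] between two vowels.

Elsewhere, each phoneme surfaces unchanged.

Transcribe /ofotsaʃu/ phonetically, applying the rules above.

/o/ (word-initial) is unaffected → [o].
/f/ (between /o/ and /o/): between two vowels, so rule 3 applies → [v].
/o/ stays [o].
/t/ — between /o/ and /s/, immediately before a consonant — surfaces as [ʔ] (rule 2).
/s/ (between /t/ and /a/) is in the target of rule 3 but the environment (between two vowels) is not met → [s].
/a/ — not in any rule's target class → [a].
Rule 3 applies to /ʃ/ (between /a/ and /u/: between two vowels) → [ʒ].
/u/ (word-final) is unaffected → [u].

[ovoʔsaʒu]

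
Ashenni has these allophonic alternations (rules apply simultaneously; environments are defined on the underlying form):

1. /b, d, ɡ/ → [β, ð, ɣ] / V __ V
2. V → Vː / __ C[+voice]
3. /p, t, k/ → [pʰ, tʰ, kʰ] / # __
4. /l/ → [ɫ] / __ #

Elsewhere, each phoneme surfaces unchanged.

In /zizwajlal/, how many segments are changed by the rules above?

4

Segments that undergo a rule: /i/ → [iː] (rule 2); /a/ → [aː] (rule 2); /a/ → [aː] (rule 2); /l/ → [ɫ] (rule 4).
All other segments surface unchanged.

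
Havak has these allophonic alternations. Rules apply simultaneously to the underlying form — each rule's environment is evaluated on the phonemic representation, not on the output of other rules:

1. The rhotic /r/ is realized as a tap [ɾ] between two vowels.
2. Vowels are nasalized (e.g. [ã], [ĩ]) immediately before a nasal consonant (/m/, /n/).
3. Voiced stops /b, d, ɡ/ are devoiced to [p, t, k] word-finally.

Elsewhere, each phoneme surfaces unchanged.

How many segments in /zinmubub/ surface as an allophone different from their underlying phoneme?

2

Segments that undergo a rule: /i/ → [ĩ] (rule 2); /b/ → [p] (rule 3).
All other segments surface unchanged.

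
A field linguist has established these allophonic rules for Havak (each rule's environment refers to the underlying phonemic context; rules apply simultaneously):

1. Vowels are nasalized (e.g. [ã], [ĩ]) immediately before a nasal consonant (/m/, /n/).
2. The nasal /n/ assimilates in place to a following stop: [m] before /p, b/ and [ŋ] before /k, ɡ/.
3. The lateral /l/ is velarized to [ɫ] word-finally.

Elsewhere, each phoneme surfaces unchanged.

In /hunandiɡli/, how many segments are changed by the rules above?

Segments that undergo a rule: /u/ → [ũ] (rule 1); /a/ → [ã] (rule 1).
All other segments surface unchanged.

2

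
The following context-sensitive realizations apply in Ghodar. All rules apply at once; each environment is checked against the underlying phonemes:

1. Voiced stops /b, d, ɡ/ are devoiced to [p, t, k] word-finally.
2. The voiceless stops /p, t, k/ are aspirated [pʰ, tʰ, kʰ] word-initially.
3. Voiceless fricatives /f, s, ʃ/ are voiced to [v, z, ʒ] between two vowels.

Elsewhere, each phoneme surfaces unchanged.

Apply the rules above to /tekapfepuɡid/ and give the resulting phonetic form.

[tʰekapfepuɡit]

/t/ (word-initial): word-initially, so rule 2 applies → [tʰ].
/e/ stays [e].
/k/ (between /e/ and /a/) fails the environment for rule 2, so it stays [k].
/a/ stays [a].
/p/ (between /a/ and /f/) is in the target of rule 2 but the environment (word-initially) is not met → [p].
/f/ — between /p/ and /e/; rule 3 does not apply here → [f].
/e/ stays [e].
/p/ (between /e/ and /u/) is in the target of rule 2 but the environment (word-initially) is not met → [p].
/u/ (between /p/ and /ɡ/) is unaffected → [u].
/ɡ/ — between /u/ and /i/; rule 1 does not apply here → [ɡ].
/i/ stays [i].
Rule 1 applies to /d/ (word-final: word-finally) → [t].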